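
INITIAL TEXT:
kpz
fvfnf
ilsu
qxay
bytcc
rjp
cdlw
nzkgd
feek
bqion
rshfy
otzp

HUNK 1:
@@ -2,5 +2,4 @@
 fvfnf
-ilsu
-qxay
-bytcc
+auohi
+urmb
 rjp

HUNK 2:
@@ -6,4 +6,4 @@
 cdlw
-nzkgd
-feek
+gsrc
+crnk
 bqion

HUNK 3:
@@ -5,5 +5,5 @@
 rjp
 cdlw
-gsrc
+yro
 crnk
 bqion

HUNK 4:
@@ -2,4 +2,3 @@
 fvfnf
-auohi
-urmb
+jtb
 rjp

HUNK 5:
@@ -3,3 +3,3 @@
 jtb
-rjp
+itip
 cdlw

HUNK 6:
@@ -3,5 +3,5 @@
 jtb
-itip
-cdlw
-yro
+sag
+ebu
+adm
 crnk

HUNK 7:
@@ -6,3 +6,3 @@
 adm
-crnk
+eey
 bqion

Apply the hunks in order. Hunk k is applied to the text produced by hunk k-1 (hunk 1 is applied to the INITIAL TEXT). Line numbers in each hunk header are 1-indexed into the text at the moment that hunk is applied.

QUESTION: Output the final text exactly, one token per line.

Hunk 1: at line 2 remove [ilsu,qxay,bytcc] add [auohi,urmb] -> 11 lines: kpz fvfnf auohi urmb rjp cdlw nzkgd feek bqion rshfy otzp
Hunk 2: at line 6 remove [nzkgd,feek] add [gsrc,crnk] -> 11 lines: kpz fvfnf auohi urmb rjp cdlw gsrc crnk bqion rshfy otzp
Hunk 3: at line 5 remove [gsrc] add [yro] -> 11 lines: kpz fvfnf auohi urmb rjp cdlw yro crnk bqion rshfy otzp
Hunk 4: at line 2 remove [auohi,urmb] add [jtb] -> 10 lines: kpz fvfnf jtb rjp cdlw yro crnk bqion rshfy otzp
Hunk 5: at line 3 remove [rjp] add [itip] -> 10 lines: kpz fvfnf jtb itip cdlw yro crnk bqion rshfy otzp
Hunk 6: at line 3 remove [itip,cdlw,yro] add [sag,ebu,adm] -> 10 lines: kpz fvfnf jtb sag ebu adm crnk bqion rshfy otzp
Hunk 7: at line 6 remove [crnk] add [eey] -> 10 lines: kpz fvfnf jtb sag ebu adm eey bqion rshfy otzp

Answer: kpz
fvfnf
jtb
sag
ebu
adm
eey
bqion
rshfy
otzp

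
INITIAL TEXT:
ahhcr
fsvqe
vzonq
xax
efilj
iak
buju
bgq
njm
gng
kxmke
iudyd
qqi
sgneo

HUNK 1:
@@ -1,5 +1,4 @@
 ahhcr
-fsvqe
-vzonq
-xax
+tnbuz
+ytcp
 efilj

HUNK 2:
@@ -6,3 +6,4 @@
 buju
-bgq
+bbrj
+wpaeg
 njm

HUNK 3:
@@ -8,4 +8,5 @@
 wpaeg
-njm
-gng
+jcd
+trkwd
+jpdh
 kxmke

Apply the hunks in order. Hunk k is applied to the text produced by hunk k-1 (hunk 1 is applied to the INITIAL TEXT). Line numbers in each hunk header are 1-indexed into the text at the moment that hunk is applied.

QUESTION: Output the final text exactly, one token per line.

Answer: ahhcr
tnbuz
ytcp
efilj
iak
buju
bbrj
wpaeg
jcd
trkwd
jpdh
kxmke
iudyd
qqi
sgneo

Derivation:
Hunk 1: at line 1 remove [fsvqe,vzonq,xax] add [tnbuz,ytcp] -> 13 lines: ahhcr tnbuz ytcp efilj iak buju bgq njm gng kxmke iudyd qqi sgneo
Hunk 2: at line 6 remove [bgq] add [bbrj,wpaeg] -> 14 lines: ahhcr tnbuz ytcp efilj iak buju bbrj wpaeg njm gng kxmke iudyd qqi sgneo
Hunk 3: at line 8 remove [njm,gng] add [jcd,trkwd,jpdh] -> 15 lines: ahhcr tnbuz ytcp efilj iak buju bbrj wpaeg jcd trkwd jpdh kxmke iudyd qqi sgneo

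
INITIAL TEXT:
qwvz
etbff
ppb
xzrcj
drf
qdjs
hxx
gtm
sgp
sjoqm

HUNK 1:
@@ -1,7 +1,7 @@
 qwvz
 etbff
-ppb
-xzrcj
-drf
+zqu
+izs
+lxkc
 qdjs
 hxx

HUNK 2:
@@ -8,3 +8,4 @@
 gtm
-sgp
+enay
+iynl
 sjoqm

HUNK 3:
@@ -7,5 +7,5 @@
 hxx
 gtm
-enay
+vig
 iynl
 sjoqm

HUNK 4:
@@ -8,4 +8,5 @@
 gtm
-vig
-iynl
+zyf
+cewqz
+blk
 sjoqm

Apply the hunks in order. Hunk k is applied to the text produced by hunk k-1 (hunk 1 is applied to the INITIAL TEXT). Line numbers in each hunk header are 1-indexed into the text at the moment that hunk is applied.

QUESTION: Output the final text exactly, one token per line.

Hunk 1: at line 1 remove [ppb,xzrcj,drf] add [zqu,izs,lxkc] -> 10 lines: qwvz etbff zqu izs lxkc qdjs hxx gtm sgp sjoqm
Hunk 2: at line 8 remove [sgp] add [enay,iynl] -> 11 lines: qwvz etbff zqu izs lxkc qdjs hxx gtm enay iynl sjoqm
Hunk 3: at line 7 remove [enay] add [vig] -> 11 lines: qwvz etbff zqu izs lxkc qdjs hxx gtm vig iynl sjoqm
Hunk 4: at line 8 remove [vig,iynl] add [zyf,cewqz,blk] -> 12 lines: qwvz etbff zqu izs lxkc qdjs hxx gtm zyf cewqz blk sjoqm

Answer: qwvz
etbff
zqu
izs
lxkc
qdjs
hxx
gtm
zyf
cewqz
blk
sjoqm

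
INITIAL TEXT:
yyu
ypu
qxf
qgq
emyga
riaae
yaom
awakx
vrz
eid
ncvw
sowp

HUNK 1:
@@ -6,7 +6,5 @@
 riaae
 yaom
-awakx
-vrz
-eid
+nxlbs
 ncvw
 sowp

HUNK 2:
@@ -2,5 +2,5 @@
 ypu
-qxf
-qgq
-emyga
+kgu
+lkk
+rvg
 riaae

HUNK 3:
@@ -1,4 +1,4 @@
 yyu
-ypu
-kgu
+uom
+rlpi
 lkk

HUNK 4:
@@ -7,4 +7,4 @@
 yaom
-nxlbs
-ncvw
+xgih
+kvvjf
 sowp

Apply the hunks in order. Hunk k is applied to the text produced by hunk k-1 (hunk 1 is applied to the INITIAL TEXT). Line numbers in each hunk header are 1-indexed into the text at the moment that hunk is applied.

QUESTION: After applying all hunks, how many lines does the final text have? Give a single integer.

Answer: 10

Derivation:
Hunk 1: at line 6 remove [awakx,vrz,eid] add [nxlbs] -> 10 lines: yyu ypu qxf qgq emyga riaae yaom nxlbs ncvw sowp
Hunk 2: at line 2 remove [qxf,qgq,emyga] add [kgu,lkk,rvg] -> 10 lines: yyu ypu kgu lkk rvg riaae yaom nxlbs ncvw sowp
Hunk 3: at line 1 remove [ypu,kgu] add [uom,rlpi] -> 10 lines: yyu uom rlpi lkk rvg riaae yaom nxlbs ncvw sowp
Hunk 4: at line 7 remove [nxlbs,ncvw] add [xgih,kvvjf] -> 10 lines: yyu uom rlpi lkk rvg riaae yaom xgih kvvjf sowp
Final line count: 10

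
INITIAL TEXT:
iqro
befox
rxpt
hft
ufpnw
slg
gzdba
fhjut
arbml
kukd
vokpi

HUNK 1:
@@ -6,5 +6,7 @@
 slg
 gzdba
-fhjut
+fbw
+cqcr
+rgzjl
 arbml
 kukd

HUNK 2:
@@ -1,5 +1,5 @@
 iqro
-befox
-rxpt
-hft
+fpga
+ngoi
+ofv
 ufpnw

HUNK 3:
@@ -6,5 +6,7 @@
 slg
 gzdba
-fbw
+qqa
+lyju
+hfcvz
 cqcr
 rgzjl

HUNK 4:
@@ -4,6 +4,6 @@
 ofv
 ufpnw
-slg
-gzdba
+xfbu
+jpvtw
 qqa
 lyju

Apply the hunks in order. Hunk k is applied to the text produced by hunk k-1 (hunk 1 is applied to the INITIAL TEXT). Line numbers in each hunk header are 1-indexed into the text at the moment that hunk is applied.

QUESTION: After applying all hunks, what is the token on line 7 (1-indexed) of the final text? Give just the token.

Answer: jpvtw

Derivation:
Hunk 1: at line 6 remove [fhjut] add [fbw,cqcr,rgzjl] -> 13 lines: iqro befox rxpt hft ufpnw slg gzdba fbw cqcr rgzjl arbml kukd vokpi
Hunk 2: at line 1 remove [befox,rxpt,hft] add [fpga,ngoi,ofv] -> 13 lines: iqro fpga ngoi ofv ufpnw slg gzdba fbw cqcr rgzjl arbml kukd vokpi
Hunk 3: at line 6 remove [fbw] add [qqa,lyju,hfcvz] -> 15 lines: iqro fpga ngoi ofv ufpnw slg gzdba qqa lyju hfcvz cqcr rgzjl arbml kukd vokpi
Hunk 4: at line 4 remove [slg,gzdba] add [xfbu,jpvtw] -> 15 lines: iqro fpga ngoi ofv ufpnw xfbu jpvtw qqa lyju hfcvz cqcr rgzjl arbml kukd vokpi
Final line 7: jpvtw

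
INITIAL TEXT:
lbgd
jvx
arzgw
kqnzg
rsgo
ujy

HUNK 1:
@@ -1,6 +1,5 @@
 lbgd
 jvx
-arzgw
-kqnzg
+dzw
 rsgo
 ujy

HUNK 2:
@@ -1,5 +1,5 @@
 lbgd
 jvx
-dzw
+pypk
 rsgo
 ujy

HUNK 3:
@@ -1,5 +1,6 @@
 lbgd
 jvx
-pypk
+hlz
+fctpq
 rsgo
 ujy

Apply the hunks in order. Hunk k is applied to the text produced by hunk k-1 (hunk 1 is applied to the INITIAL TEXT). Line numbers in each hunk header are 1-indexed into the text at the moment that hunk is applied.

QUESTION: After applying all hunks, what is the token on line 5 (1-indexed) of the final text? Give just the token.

Answer: rsgo

Derivation:
Hunk 1: at line 1 remove [arzgw,kqnzg] add [dzw] -> 5 lines: lbgd jvx dzw rsgo ujy
Hunk 2: at line 1 remove [dzw] add [pypk] -> 5 lines: lbgd jvx pypk rsgo ujy
Hunk 3: at line 1 remove [pypk] add [hlz,fctpq] -> 6 lines: lbgd jvx hlz fctpq rsgo ujy
Final line 5: rsgo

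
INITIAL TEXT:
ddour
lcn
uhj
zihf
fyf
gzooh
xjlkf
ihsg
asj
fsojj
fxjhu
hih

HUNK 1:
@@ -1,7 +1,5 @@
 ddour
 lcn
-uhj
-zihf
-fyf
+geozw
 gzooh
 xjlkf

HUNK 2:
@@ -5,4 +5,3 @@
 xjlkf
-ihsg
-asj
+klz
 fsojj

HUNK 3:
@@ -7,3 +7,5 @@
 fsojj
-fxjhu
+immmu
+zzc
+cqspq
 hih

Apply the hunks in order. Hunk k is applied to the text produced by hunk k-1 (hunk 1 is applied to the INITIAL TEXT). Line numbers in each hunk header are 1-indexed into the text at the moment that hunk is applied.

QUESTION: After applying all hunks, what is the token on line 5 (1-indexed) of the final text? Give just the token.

Answer: xjlkf

Derivation:
Hunk 1: at line 1 remove [uhj,zihf,fyf] add [geozw] -> 10 lines: ddour lcn geozw gzooh xjlkf ihsg asj fsojj fxjhu hih
Hunk 2: at line 5 remove [ihsg,asj] add [klz] -> 9 lines: ddour lcn geozw gzooh xjlkf klz fsojj fxjhu hih
Hunk 3: at line 7 remove [fxjhu] add [immmu,zzc,cqspq] -> 11 lines: ddour lcn geozw gzooh xjlkf klz fsojj immmu zzc cqspq hih
Final line 5: xjlkf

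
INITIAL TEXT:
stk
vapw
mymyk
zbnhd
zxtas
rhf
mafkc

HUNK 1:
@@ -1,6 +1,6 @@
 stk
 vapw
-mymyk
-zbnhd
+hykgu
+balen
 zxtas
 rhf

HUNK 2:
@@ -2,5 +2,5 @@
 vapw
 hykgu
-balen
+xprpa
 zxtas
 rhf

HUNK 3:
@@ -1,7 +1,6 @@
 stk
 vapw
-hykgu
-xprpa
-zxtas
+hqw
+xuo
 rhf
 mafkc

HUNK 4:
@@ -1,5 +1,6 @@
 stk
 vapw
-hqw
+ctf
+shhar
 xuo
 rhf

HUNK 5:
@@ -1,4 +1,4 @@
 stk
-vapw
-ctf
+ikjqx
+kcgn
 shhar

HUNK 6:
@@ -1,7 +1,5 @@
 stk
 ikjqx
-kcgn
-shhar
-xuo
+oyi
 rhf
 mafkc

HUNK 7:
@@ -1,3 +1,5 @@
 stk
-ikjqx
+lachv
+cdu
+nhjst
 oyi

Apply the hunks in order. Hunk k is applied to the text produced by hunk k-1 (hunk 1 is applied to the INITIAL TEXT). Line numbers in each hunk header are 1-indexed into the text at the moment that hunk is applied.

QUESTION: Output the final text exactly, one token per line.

Hunk 1: at line 1 remove [mymyk,zbnhd] add [hykgu,balen] -> 7 lines: stk vapw hykgu balen zxtas rhf mafkc
Hunk 2: at line 2 remove [balen] add [xprpa] -> 7 lines: stk vapw hykgu xprpa zxtas rhf mafkc
Hunk 3: at line 1 remove [hykgu,xprpa,zxtas] add [hqw,xuo] -> 6 lines: stk vapw hqw xuo rhf mafkc
Hunk 4: at line 1 remove [hqw] add [ctf,shhar] -> 7 lines: stk vapw ctf shhar xuo rhf mafkc
Hunk 5: at line 1 remove [vapw,ctf] add [ikjqx,kcgn] -> 7 lines: stk ikjqx kcgn shhar xuo rhf mafkc
Hunk 6: at line 1 remove [kcgn,shhar,xuo] add [oyi] -> 5 lines: stk ikjqx oyi rhf mafkc
Hunk 7: at line 1 remove [ikjqx] add [lachv,cdu,nhjst] -> 7 lines: stk lachv cdu nhjst oyi rhf mafkc

Answer: stk
lachv
cdu
nhjst
oyi
rhf
mafkc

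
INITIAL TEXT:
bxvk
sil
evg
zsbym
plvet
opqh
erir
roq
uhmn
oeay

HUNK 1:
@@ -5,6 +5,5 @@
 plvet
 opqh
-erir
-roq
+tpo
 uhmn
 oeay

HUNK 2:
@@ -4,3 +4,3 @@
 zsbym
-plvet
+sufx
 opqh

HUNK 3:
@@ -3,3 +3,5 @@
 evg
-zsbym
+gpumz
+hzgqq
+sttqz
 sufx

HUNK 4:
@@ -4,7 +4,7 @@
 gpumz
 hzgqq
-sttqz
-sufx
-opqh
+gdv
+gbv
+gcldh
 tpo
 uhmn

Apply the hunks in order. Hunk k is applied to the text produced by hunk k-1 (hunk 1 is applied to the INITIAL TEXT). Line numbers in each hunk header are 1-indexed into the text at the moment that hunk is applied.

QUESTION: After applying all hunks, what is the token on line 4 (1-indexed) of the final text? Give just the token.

Hunk 1: at line 5 remove [erir,roq] add [tpo] -> 9 lines: bxvk sil evg zsbym plvet opqh tpo uhmn oeay
Hunk 2: at line 4 remove [plvet] add [sufx] -> 9 lines: bxvk sil evg zsbym sufx opqh tpo uhmn oeay
Hunk 3: at line 3 remove [zsbym] add [gpumz,hzgqq,sttqz] -> 11 lines: bxvk sil evg gpumz hzgqq sttqz sufx opqh tpo uhmn oeay
Hunk 4: at line 4 remove [sttqz,sufx,opqh] add [gdv,gbv,gcldh] -> 11 lines: bxvk sil evg gpumz hzgqq gdv gbv gcldh tpo uhmn oeay
Final line 4: gpumz

Answer: gpumz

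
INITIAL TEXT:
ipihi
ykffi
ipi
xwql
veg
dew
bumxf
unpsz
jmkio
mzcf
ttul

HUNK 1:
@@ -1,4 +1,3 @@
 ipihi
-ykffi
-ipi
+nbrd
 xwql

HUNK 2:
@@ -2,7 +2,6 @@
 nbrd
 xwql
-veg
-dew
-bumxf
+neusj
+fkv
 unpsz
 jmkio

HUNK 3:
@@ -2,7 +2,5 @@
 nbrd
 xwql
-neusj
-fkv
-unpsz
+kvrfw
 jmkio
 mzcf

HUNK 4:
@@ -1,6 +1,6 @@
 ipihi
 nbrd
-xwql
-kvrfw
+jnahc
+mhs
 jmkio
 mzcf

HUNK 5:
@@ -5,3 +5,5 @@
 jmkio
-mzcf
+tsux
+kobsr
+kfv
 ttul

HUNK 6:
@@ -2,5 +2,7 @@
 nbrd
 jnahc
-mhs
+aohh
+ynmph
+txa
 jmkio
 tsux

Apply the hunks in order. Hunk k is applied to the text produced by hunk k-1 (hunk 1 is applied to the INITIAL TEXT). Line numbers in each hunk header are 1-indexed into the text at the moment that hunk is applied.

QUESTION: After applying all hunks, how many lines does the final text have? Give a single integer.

Hunk 1: at line 1 remove [ykffi,ipi] add [nbrd] -> 10 lines: ipihi nbrd xwql veg dew bumxf unpsz jmkio mzcf ttul
Hunk 2: at line 2 remove [veg,dew,bumxf] add [neusj,fkv] -> 9 lines: ipihi nbrd xwql neusj fkv unpsz jmkio mzcf ttul
Hunk 3: at line 2 remove [neusj,fkv,unpsz] add [kvrfw] -> 7 lines: ipihi nbrd xwql kvrfw jmkio mzcf ttul
Hunk 4: at line 1 remove [xwql,kvrfw] add [jnahc,mhs] -> 7 lines: ipihi nbrd jnahc mhs jmkio mzcf ttul
Hunk 5: at line 5 remove [mzcf] add [tsux,kobsr,kfv] -> 9 lines: ipihi nbrd jnahc mhs jmkio tsux kobsr kfv ttul
Hunk 6: at line 2 remove [mhs] add [aohh,ynmph,txa] -> 11 lines: ipihi nbrd jnahc aohh ynmph txa jmkio tsux kobsr kfv ttul
Final line count: 11

Answer: 11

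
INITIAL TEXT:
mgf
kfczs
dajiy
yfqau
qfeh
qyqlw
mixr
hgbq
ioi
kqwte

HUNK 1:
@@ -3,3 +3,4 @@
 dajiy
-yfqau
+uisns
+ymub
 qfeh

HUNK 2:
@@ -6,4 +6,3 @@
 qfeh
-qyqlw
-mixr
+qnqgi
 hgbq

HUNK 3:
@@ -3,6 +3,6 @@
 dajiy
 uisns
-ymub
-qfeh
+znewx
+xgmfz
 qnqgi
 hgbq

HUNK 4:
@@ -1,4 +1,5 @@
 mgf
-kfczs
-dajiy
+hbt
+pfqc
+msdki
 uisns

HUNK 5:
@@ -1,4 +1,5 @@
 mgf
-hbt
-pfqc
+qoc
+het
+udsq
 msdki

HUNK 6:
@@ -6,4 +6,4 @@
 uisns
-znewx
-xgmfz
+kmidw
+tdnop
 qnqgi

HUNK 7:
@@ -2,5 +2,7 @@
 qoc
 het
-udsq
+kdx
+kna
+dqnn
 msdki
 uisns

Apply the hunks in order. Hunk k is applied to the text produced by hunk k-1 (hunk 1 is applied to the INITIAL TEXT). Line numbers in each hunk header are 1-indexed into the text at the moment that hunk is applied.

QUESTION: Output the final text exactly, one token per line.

Answer: mgf
qoc
het
kdx
kna
dqnn
msdki
uisns
kmidw
tdnop
qnqgi
hgbq
ioi
kqwte

Derivation:
Hunk 1: at line 3 remove [yfqau] add [uisns,ymub] -> 11 lines: mgf kfczs dajiy uisns ymub qfeh qyqlw mixr hgbq ioi kqwte
Hunk 2: at line 6 remove [qyqlw,mixr] add [qnqgi] -> 10 lines: mgf kfczs dajiy uisns ymub qfeh qnqgi hgbq ioi kqwte
Hunk 3: at line 3 remove [ymub,qfeh] add [znewx,xgmfz] -> 10 lines: mgf kfczs dajiy uisns znewx xgmfz qnqgi hgbq ioi kqwte
Hunk 4: at line 1 remove [kfczs,dajiy] add [hbt,pfqc,msdki] -> 11 lines: mgf hbt pfqc msdki uisns znewx xgmfz qnqgi hgbq ioi kqwte
Hunk 5: at line 1 remove [hbt,pfqc] add [qoc,het,udsq] -> 12 lines: mgf qoc het udsq msdki uisns znewx xgmfz qnqgi hgbq ioi kqwte
Hunk 6: at line 6 remove [znewx,xgmfz] add [kmidw,tdnop] -> 12 lines: mgf qoc het udsq msdki uisns kmidw tdnop qnqgi hgbq ioi kqwte
Hunk 7: at line 2 remove [udsq] add [kdx,kna,dqnn] -> 14 lines: mgf qoc het kdx kna dqnn msdki uisns kmidw tdnop qnqgi hgbq ioi kqwte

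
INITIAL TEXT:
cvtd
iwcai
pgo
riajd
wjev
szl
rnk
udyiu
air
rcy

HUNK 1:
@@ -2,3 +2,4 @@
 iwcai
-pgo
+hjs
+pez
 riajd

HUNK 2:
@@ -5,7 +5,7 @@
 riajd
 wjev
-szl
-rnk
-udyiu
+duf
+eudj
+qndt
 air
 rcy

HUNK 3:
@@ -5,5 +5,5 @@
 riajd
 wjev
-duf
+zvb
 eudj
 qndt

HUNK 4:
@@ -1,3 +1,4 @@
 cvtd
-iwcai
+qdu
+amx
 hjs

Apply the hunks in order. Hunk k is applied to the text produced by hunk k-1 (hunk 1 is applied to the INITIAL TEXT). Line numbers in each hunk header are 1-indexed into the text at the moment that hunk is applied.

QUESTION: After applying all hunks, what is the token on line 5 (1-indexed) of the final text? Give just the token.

Answer: pez

Derivation:
Hunk 1: at line 2 remove [pgo] add [hjs,pez] -> 11 lines: cvtd iwcai hjs pez riajd wjev szl rnk udyiu air rcy
Hunk 2: at line 5 remove [szl,rnk,udyiu] add [duf,eudj,qndt] -> 11 lines: cvtd iwcai hjs pez riajd wjev duf eudj qndt air rcy
Hunk 3: at line 5 remove [duf] add [zvb] -> 11 lines: cvtd iwcai hjs pez riajd wjev zvb eudj qndt air rcy
Hunk 4: at line 1 remove [iwcai] add [qdu,amx] -> 12 lines: cvtd qdu amx hjs pez riajd wjev zvb eudj qndt air rcy
Final line 5: pez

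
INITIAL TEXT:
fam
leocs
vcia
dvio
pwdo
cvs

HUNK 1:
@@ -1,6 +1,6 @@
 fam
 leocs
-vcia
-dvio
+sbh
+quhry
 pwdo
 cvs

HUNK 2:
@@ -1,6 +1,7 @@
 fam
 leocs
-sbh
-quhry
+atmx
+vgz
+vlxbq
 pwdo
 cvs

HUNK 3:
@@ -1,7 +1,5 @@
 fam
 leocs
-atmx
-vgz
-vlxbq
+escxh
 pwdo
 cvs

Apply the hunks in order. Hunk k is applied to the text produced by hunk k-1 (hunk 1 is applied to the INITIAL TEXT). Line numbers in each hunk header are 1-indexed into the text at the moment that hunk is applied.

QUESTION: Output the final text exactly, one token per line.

Answer: fam
leocs
escxh
pwdo
cvs

Derivation:
Hunk 1: at line 1 remove [vcia,dvio] add [sbh,quhry] -> 6 lines: fam leocs sbh quhry pwdo cvs
Hunk 2: at line 1 remove [sbh,quhry] add [atmx,vgz,vlxbq] -> 7 lines: fam leocs atmx vgz vlxbq pwdo cvs
Hunk 3: at line 1 remove [atmx,vgz,vlxbq] add [escxh] -> 5 lines: fam leocs escxh pwdo cvs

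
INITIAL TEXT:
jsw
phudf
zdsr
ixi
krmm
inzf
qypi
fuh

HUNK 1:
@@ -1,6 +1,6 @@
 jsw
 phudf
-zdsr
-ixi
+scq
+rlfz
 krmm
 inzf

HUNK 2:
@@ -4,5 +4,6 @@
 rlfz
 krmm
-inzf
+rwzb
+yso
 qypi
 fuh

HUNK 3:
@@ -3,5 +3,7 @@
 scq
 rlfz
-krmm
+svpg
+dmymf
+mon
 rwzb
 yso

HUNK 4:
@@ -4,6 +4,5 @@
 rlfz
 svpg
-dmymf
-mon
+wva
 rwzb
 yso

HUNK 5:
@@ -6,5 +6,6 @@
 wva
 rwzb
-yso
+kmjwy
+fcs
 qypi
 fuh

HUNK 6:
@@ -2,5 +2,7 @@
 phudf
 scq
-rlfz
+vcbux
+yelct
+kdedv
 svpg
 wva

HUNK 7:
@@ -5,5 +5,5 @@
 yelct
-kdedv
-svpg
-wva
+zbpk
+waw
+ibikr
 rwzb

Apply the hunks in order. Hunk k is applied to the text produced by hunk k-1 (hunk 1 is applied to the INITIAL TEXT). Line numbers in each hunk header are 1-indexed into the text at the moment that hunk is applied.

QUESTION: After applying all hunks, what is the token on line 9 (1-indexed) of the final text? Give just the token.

Hunk 1: at line 1 remove [zdsr,ixi] add [scq,rlfz] -> 8 lines: jsw phudf scq rlfz krmm inzf qypi fuh
Hunk 2: at line 4 remove [inzf] add [rwzb,yso] -> 9 lines: jsw phudf scq rlfz krmm rwzb yso qypi fuh
Hunk 3: at line 3 remove [krmm] add [svpg,dmymf,mon] -> 11 lines: jsw phudf scq rlfz svpg dmymf mon rwzb yso qypi fuh
Hunk 4: at line 4 remove [dmymf,mon] add [wva] -> 10 lines: jsw phudf scq rlfz svpg wva rwzb yso qypi fuh
Hunk 5: at line 6 remove [yso] add [kmjwy,fcs] -> 11 lines: jsw phudf scq rlfz svpg wva rwzb kmjwy fcs qypi fuh
Hunk 6: at line 2 remove [rlfz] add [vcbux,yelct,kdedv] -> 13 lines: jsw phudf scq vcbux yelct kdedv svpg wva rwzb kmjwy fcs qypi fuh
Hunk 7: at line 5 remove [kdedv,svpg,wva] add [zbpk,waw,ibikr] -> 13 lines: jsw phudf scq vcbux yelct zbpk waw ibikr rwzb kmjwy fcs qypi fuh
Final line 9: rwzb

Answer: rwzb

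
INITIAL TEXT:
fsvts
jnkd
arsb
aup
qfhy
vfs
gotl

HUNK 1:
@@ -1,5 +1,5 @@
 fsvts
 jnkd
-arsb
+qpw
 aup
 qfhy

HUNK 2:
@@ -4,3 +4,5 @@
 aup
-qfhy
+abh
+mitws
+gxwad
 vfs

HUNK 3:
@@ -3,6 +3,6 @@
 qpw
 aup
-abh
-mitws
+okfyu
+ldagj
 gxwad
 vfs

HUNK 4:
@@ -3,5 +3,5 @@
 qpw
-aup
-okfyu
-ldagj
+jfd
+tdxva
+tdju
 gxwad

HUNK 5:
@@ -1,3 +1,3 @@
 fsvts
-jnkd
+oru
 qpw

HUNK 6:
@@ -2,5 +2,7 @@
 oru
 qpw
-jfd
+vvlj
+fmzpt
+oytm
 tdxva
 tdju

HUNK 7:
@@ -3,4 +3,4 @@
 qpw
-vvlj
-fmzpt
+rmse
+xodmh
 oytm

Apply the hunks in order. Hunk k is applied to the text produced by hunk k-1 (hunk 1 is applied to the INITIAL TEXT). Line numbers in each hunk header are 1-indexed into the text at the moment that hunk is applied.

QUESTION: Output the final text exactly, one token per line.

Answer: fsvts
oru
qpw
rmse
xodmh
oytm
tdxva
tdju
gxwad
vfs
gotl

Derivation:
Hunk 1: at line 1 remove [arsb] add [qpw] -> 7 lines: fsvts jnkd qpw aup qfhy vfs gotl
Hunk 2: at line 4 remove [qfhy] add [abh,mitws,gxwad] -> 9 lines: fsvts jnkd qpw aup abh mitws gxwad vfs gotl
Hunk 3: at line 3 remove [abh,mitws] add [okfyu,ldagj] -> 9 lines: fsvts jnkd qpw aup okfyu ldagj gxwad vfs gotl
Hunk 4: at line 3 remove [aup,okfyu,ldagj] add [jfd,tdxva,tdju] -> 9 lines: fsvts jnkd qpw jfd tdxva tdju gxwad vfs gotl
Hunk 5: at line 1 remove [jnkd] add [oru] -> 9 lines: fsvts oru qpw jfd tdxva tdju gxwad vfs gotl
Hunk 6: at line 2 remove [jfd] add [vvlj,fmzpt,oytm] -> 11 lines: fsvts oru qpw vvlj fmzpt oytm tdxva tdju gxwad vfs gotl
Hunk 7: at line 3 remove [vvlj,fmzpt] add [rmse,xodmh] -> 11 lines: fsvts oru qpw rmse xodmh oytm tdxva tdju gxwad vfs gotl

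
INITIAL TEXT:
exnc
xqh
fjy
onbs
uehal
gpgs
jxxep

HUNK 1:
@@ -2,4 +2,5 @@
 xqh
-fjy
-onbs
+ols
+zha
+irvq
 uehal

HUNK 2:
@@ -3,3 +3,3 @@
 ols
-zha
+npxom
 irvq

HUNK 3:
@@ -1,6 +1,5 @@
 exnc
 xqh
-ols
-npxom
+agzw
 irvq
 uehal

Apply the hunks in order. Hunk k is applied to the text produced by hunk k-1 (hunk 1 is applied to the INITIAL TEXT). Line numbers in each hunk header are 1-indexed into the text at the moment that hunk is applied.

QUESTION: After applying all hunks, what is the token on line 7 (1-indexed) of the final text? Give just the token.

Answer: jxxep

Derivation:
Hunk 1: at line 2 remove [fjy,onbs] add [ols,zha,irvq] -> 8 lines: exnc xqh ols zha irvq uehal gpgs jxxep
Hunk 2: at line 3 remove [zha] add [npxom] -> 8 lines: exnc xqh ols npxom irvq uehal gpgs jxxep
Hunk 3: at line 1 remove [ols,npxom] add [agzw] -> 7 lines: exnc xqh agzw irvq uehal gpgs jxxep
Final line 7: jxxep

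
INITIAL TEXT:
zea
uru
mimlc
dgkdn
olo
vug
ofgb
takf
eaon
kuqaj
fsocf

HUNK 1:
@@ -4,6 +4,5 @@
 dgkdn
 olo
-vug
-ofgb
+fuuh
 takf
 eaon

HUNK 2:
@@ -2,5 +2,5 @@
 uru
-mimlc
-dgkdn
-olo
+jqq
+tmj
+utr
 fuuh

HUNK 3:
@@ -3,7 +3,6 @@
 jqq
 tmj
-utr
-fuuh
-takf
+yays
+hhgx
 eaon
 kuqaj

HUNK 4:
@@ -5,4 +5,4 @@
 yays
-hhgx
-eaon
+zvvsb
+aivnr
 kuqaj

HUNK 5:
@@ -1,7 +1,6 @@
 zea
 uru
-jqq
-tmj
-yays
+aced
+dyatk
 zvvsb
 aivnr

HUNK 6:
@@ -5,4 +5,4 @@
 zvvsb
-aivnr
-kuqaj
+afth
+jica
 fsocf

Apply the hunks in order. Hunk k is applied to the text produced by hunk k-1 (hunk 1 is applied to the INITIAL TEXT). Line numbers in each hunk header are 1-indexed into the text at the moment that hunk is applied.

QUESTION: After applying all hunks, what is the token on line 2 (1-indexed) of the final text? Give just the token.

Answer: uru

Derivation:
Hunk 1: at line 4 remove [vug,ofgb] add [fuuh] -> 10 lines: zea uru mimlc dgkdn olo fuuh takf eaon kuqaj fsocf
Hunk 2: at line 2 remove [mimlc,dgkdn,olo] add [jqq,tmj,utr] -> 10 lines: zea uru jqq tmj utr fuuh takf eaon kuqaj fsocf
Hunk 3: at line 3 remove [utr,fuuh,takf] add [yays,hhgx] -> 9 lines: zea uru jqq tmj yays hhgx eaon kuqaj fsocf
Hunk 4: at line 5 remove [hhgx,eaon] add [zvvsb,aivnr] -> 9 lines: zea uru jqq tmj yays zvvsb aivnr kuqaj fsocf
Hunk 5: at line 1 remove [jqq,tmj,yays] add [aced,dyatk] -> 8 lines: zea uru aced dyatk zvvsb aivnr kuqaj fsocf
Hunk 6: at line 5 remove [aivnr,kuqaj] add [afth,jica] -> 8 lines: zea uru aced dyatk zvvsb afth jica fsocf
Final line 2: uru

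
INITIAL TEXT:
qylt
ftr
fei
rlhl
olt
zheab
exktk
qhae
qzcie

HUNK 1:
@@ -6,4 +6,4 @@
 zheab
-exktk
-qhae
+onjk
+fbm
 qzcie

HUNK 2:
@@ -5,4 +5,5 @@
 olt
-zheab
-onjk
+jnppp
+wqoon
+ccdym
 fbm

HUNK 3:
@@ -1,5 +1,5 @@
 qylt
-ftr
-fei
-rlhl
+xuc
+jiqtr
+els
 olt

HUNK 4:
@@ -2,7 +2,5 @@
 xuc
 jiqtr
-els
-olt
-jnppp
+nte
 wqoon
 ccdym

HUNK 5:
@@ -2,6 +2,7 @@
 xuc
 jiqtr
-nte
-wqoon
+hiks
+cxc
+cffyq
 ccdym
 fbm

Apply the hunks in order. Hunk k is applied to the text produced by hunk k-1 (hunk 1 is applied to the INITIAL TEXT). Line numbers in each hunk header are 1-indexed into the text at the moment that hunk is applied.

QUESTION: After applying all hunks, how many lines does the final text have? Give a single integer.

Hunk 1: at line 6 remove [exktk,qhae] add [onjk,fbm] -> 9 lines: qylt ftr fei rlhl olt zheab onjk fbm qzcie
Hunk 2: at line 5 remove [zheab,onjk] add [jnppp,wqoon,ccdym] -> 10 lines: qylt ftr fei rlhl olt jnppp wqoon ccdym fbm qzcie
Hunk 3: at line 1 remove [ftr,fei,rlhl] add [xuc,jiqtr,els] -> 10 lines: qylt xuc jiqtr els olt jnppp wqoon ccdym fbm qzcie
Hunk 4: at line 2 remove [els,olt,jnppp] add [nte] -> 8 lines: qylt xuc jiqtr nte wqoon ccdym fbm qzcie
Hunk 5: at line 2 remove [nte,wqoon] add [hiks,cxc,cffyq] -> 9 lines: qylt xuc jiqtr hiks cxc cffyq ccdym fbm qzcie
Final line count: 9

Answer: 9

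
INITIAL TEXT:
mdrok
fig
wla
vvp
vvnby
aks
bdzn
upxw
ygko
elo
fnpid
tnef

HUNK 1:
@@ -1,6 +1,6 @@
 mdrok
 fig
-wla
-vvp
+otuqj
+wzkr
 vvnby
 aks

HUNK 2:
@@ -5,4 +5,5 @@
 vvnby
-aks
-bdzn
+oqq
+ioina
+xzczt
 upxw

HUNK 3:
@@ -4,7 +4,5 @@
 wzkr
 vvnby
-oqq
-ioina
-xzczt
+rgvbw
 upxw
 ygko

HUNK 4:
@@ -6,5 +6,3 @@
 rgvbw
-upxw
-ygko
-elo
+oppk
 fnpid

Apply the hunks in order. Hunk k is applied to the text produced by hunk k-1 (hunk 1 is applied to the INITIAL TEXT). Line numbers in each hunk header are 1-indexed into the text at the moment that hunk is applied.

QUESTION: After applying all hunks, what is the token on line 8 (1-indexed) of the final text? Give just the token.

Hunk 1: at line 1 remove [wla,vvp] add [otuqj,wzkr] -> 12 lines: mdrok fig otuqj wzkr vvnby aks bdzn upxw ygko elo fnpid tnef
Hunk 2: at line 5 remove [aks,bdzn] add [oqq,ioina,xzczt] -> 13 lines: mdrok fig otuqj wzkr vvnby oqq ioina xzczt upxw ygko elo fnpid tnef
Hunk 3: at line 4 remove [oqq,ioina,xzczt] add [rgvbw] -> 11 lines: mdrok fig otuqj wzkr vvnby rgvbw upxw ygko elo fnpid tnef
Hunk 4: at line 6 remove [upxw,ygko,elo] add [oppk] -> 9 lines: mdrok fig otuqj wzkr vvnby rgvbw oppk fnpid tnef
Final line 8: fnpid

Answer: fnpid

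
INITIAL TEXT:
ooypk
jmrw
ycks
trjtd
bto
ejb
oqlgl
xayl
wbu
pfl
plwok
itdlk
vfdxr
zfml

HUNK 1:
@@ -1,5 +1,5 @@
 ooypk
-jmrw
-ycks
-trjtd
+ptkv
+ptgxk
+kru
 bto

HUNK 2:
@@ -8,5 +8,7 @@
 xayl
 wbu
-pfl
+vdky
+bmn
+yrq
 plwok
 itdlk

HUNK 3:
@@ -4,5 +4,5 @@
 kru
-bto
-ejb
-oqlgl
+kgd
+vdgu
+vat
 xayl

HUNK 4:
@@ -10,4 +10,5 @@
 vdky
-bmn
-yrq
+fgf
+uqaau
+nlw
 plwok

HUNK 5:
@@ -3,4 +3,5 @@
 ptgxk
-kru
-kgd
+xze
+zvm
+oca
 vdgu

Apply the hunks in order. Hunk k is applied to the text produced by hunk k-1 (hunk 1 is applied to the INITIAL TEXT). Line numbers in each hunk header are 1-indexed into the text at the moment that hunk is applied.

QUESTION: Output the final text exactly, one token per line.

Answer: ooypk
ptkv
ptgxk
xze
zvm
oca
vdgu
vat
xayl
wbu
vdky
fgf
uqaau
nlw
plwok
itdlk
vfdxr
zfml

Derivation:
Hunk 1: at line 1 remove [jmrw,ycks,trjtd] add [ptkv,ptgxk,kru] -> 14 lines: ooypk ptkv ptgxk kru bto ejb oqlgl xayl wbu pfl plwok itdlk vfdxr zfml
Hunk 2: at line 8 remove [pfl] add [vdky,bmn,yrq] -> 16 lines: ooypk ptkv ptgxk kru bto ejb oqlgl xayl wbu vdky bmn yrq plwok itdlk vfdxr zfml
Hunk 3: at line 4 remove [bto,ejb,oqlgl] add [kgd,vdgu,vat] -> 16 lines: ooypk ptkv ptgxk kru kgd vdgu vat xayl wbu vdky bmn yrq plwok itdlk vfdxr zfml
Hunk 4: at line 10 remove [bmn,yrq] add [fgf,uqaau,nlw] -> 17 lines: ooypk ptkv ptgxk kru kgd vdgu vat xayl wbu vdky fgf uqaau nlw plwok itdlk vfdxr zfml
Hunk 5: at line 3 remove [kru,kgd] add [xze,zvm,oca] -> 18 lines: ooypk ptkv ptgxk xze zvm oca vdgu vat xayl wbu vdky fgf uqaau nlw plwok itdlk vfdxr zfml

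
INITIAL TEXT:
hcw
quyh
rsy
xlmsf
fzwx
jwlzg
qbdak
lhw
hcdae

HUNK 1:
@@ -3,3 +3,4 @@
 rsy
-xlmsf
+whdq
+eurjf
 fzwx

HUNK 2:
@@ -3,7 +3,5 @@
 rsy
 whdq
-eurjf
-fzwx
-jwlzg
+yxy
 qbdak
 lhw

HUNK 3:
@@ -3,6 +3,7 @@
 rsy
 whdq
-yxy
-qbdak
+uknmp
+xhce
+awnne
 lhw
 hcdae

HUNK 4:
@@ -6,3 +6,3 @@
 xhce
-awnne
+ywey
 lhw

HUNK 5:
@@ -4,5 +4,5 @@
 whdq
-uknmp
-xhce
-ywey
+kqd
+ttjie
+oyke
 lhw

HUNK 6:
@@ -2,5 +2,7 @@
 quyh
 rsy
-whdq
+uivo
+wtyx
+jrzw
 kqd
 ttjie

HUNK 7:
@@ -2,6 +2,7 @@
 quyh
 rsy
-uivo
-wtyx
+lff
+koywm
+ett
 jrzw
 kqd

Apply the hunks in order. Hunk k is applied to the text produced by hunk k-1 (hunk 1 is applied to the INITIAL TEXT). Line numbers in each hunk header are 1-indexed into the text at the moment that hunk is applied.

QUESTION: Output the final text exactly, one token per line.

Hunk 1: at line 3 remove [xlmsf] add [whdq,eurjf] -> 10 lines: hcw quyh rsy whdq eurjf fzwx jwlzg qbdak lhw hcdae
Hunk 2: at line 3 remove [eurjf,fzwx,jwlzg] add [yxy] -> 8 lines: hcw quyh rsy whdq yxy qbdak lhw hcdae
Hunk 3: at line 3 remove [yxy,qbdak] add [uknmp,xhce,awnne] -> 9 lines: hcw quyh rsy whdq uknmp xhce awnne lhw hcdae
Hunk 4: at line 6 remove [awnne] add [ywey] -> 9 lines: hcw quyh rsy whdq uknmp xhce ywey lhw hcdae
Hunk 5: at line 4 remove [uknmp,xhce,ywey] add [kqd,ttjie,oyke] -> 9 lines: hcw quyh rsy whdq kqd ttjie oyke lhw hcdae
Hunk 6: at line 2 remove [whdq] add [uivo,wtyx,jrzw] -> 11 lines: hcw quyh rsy uivo wtyx jrzw kqd ttjie oyke lhw hcdae
Hunk 7: at line 2 remove [uivo,wtyx] add [lff,koywm,ett] -> 12 lines: hcw quyh rsy lff koywm ett jrzw kqd ttjie oyke lhw hcdae

Answer: hcw
quyh
rsy
lff
koywm
ett
jrzw
kqd
ttjie
oyke
lhw
hcdae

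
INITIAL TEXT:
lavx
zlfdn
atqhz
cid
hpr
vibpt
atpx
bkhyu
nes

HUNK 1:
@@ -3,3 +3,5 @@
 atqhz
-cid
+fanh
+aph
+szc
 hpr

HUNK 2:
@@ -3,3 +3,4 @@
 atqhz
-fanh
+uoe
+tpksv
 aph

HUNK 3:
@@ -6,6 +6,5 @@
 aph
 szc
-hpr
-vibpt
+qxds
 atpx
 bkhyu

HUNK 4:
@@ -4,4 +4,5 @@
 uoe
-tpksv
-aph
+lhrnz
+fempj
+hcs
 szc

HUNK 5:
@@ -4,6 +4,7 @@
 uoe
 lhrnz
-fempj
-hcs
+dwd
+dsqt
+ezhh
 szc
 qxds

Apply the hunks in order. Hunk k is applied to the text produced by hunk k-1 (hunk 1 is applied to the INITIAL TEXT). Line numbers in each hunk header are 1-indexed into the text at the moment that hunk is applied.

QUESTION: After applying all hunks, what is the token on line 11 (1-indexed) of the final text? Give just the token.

Hunk 1: at line 3 remove [cid] add [fanh,aph,szc] -> 11 lines: lavx zlfdn atqhz fanh aph szc hpr vibpt atpx bkhyu nes
Hunk 2: at line 3 remove [fanh] add [uoe,tpksv] -> 12 lines: lavx zlfdn atqhz uoe tpksv aph szc hpr vibpt atpx bkhyu nes
Hunk 3: at line 6 remove [hpr,vibpt] add [qxds] -> 11 lines: lavx zlfdn atqhz uoe tpksv aph szc qxds atpx bkhyu nes
Hunk 4: at line 4 remove [tpksv,aph] add [lhrnz,fempj,hcs] -> 12 lines: lavx zlfdn atqhz uoe lhrnz fempj hcs szc qxds atpx bkhyu nes
Hunk 5: at line 4 remove [fempj,hcs] add [dwd,dsqt,ezhh] -> 13 lines: lavx zlfdn atqhz uoe lhrnz dwd dsqt ezhh szc qxds atpx bkhyu nes
Final line 11: atpx

Answer: atpx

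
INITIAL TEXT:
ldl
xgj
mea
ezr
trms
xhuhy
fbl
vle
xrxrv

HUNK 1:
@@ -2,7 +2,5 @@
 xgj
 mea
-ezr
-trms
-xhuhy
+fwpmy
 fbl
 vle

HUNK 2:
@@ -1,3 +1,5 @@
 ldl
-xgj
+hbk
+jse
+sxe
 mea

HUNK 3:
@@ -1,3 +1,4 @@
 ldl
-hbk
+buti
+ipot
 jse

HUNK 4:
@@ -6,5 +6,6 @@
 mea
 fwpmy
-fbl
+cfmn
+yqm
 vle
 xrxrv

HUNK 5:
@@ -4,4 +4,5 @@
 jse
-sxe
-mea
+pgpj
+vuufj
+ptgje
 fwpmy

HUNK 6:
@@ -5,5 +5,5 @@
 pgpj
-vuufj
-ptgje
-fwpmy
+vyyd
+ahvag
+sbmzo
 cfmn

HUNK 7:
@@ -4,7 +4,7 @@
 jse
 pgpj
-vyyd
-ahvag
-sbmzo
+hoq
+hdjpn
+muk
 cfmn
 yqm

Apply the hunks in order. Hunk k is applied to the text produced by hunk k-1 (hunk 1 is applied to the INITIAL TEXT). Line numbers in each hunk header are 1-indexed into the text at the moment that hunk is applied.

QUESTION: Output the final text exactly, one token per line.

Answer: ldl
buti
ipot
jse
pgpj
hoq
hdjpn
muk
cfmn
yqm
vle
xrxrv

Derivation:
Hunk 1: at line 2 remove [ezr,trms,xhuhy] add [fwpmy] -> 7 lines: ldl xgj mea fwpmy fbl vle xrxrv
Hunk 2: at line 1 remove [xgj] add [hbk,jse,sxe] -> 9 lines: ldl hbk jse sxe mea fwpmy fbl vle xrxrv
Hunk 3: at line 1 remove [hbk] add [buti,ipot] -> 10 lines: ldl buti ipot jse sxe mea fwpmy fbl vle xrxrv
Hunk 4: at line 6 remove [fbl] add [cfmn,yqm] -> 11 lines: ldl buti ipot jse sxe mea fwpmy cfmn yqm vle xrxrv
Hunk 5: at line 4 remove [sxe,mea] add [pgpj,vuufj,ptgje] -> 12 lines: ldl buti ipot jse pgpj vuufj ptgje fwpmy cfmn yqm vle xrxrv
Hunk 6: at line 5 remove [vuufj,ptgje,fwpmy] add [vyyd,ahvag,sbmzo] -> 12 lines: ldl buti ipot jse pgpj vyyd ahvag sbmzo cfmn yqm vle xrxrv
Hunk 7: at line 4 remove [vyyd,ahvag,sbmzo] add [hoq,hdjpn,muk] -> 12 lines: ldl buti ipot jse pgpj hoq hdjpn muk cfmn yqm vle xrxrv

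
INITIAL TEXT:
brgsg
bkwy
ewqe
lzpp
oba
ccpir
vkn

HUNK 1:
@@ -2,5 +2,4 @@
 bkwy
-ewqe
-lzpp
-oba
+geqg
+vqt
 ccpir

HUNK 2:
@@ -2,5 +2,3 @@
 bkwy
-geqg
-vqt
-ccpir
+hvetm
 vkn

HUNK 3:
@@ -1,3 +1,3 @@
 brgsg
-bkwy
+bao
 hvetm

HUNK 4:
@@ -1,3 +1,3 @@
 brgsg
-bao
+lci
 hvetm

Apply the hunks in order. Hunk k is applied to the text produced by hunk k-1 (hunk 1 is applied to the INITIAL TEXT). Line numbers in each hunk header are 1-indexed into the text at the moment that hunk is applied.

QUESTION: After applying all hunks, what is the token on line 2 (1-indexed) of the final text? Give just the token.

Answer: lci

Derivation:
Hunk 1: at line 2 remove [ewqe,lzpp,oba] add [geqg,vqt] -> 6 lines: brgsg bkwy geqg vqt ccpir vkn
Hunk 2: at line 2 remove [geqg,vqt,ccpir] add [hvetm] -> 4 lines: brgsg bkwy hvetm vkn
Hunk 3: at line 1 remove [bkwy] add [bao] -> 4 lines: brgsg bao hvetm vkn
Hunk 4: at line 1 remove [bao] add [lci] -> 4 lines: brgsg lci hvetm vkn
Final line 2: lci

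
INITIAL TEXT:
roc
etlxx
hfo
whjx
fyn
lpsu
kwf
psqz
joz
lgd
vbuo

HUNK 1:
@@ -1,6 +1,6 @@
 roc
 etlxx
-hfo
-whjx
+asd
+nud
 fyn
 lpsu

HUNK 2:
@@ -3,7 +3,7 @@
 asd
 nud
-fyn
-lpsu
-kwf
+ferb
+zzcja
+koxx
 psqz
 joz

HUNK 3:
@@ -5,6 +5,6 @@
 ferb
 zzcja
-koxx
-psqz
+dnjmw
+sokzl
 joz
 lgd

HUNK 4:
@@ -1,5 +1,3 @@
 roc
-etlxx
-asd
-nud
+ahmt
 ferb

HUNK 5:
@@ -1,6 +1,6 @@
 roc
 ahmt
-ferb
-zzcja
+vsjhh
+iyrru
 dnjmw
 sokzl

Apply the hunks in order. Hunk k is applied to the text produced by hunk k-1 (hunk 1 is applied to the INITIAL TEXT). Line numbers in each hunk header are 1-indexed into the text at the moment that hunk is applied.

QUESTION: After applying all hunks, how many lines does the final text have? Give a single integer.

Hunk 1: at line 1 remove [hfo,whjx] add [asd,nud] -> 11 lines: roc etlxx asd nud fyn lpsu kwf psqz joz lgd vbuo
Hunk 2: at line 3 remove [fyn,lpsu,kwf] add [ferb,zzcja,koxx] -> 11 lines: roc etlxx asd nud ferb zzcja koxx psqz joz lgd vbuo
Hunk 3: at line 5 remove [koxx,psqz] add [dnjmw,sokzl] -> 11 lines: roc etlxx asd nud ferb zzcja dnjmw sokzl joz lgd vbuo
Hunk 4: at line 1 remove [etlxx,asd,nud] add [ahmt] -> 9 lines: roc ahmt ferb zzcja dnjmw sokzl joz lgd vbuo
Hunk 5: at line 1 remove [ferb,zzcja] add [vsjhh,iyrru] -> 9 lines: roc ahmt vsjhh iyrru dnjmw sokzl joz lgd vbuo
Final line count: 9

Answer: 9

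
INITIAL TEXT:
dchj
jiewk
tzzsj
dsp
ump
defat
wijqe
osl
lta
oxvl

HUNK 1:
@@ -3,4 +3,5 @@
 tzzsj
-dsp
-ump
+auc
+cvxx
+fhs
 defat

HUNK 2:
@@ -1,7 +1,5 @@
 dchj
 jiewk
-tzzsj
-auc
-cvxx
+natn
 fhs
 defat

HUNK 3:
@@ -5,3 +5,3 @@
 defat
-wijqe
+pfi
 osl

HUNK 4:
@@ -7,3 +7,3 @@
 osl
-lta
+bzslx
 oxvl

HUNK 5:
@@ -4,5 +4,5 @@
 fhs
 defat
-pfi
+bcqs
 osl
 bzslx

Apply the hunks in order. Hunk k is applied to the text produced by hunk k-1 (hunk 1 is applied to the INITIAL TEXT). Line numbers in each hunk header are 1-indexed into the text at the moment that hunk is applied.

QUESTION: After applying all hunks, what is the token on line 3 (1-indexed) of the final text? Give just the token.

Answer: natn

Derivation:
Hunk 1: at line 3 remove [dsp,ump] add [auc,cvxx,fhs] -> 11 lines: dchj jiewk tzzsj auc cvxx fhs defat wijqe osl lta oxvl
Hunk 2: at line 1 remove [tzzsj,auc,cvxx] add [natn] -> 9 lines: dchj jiewk natn fhs defat wijqe osl lta oxvl
Hunk 3: at line 5 remove [wijqe] add [pfi] -> 9 lines: dchj jiewk natn fhs defat pfi osl lta oxvl
Hunk 4: at line 7 remove [lta] add [bzslx] -> 9 lines: dchj jiewk natn fhs defat pfi osl bzslx oxvl
Hunk 5: at line 4 remove [pfi] add [bcqs] -> 9 lines: dchj jiewk natn fhs defat bcqs osl bzslx oxvl
Final line 3: natn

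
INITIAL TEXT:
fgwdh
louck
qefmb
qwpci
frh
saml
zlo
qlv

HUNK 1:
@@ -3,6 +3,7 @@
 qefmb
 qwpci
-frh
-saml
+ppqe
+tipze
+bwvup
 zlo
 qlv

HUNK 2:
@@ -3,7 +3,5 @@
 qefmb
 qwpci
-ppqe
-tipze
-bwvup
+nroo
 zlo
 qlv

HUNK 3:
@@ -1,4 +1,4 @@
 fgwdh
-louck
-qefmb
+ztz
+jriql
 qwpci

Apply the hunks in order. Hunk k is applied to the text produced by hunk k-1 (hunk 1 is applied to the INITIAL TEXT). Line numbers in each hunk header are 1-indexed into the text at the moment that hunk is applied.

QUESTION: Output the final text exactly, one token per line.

Answer: fgwdh
ztz
jriql
qwpci
nroo
zlo
qlv

Derivation:
Hunk 1: at line 3 remove [frh,saml] add [ppqe,tipze,bwvup] -> 9 lines: fgwdh louck qefmb qwpci ppqe tipze bwvup zlo qlv
Hunk 2: at line 3 remove [ppqe,tipze,bwvup] add [nroo] -> 7 lines: fgwdh louck qefmb qwpci nroo zlo qlv
Hunk 3: at line 1 remove [louck,qefmb] add [ztz,jriql] -> 7 lines: fgwdh ztz jriql qwpci nroo zlo qlv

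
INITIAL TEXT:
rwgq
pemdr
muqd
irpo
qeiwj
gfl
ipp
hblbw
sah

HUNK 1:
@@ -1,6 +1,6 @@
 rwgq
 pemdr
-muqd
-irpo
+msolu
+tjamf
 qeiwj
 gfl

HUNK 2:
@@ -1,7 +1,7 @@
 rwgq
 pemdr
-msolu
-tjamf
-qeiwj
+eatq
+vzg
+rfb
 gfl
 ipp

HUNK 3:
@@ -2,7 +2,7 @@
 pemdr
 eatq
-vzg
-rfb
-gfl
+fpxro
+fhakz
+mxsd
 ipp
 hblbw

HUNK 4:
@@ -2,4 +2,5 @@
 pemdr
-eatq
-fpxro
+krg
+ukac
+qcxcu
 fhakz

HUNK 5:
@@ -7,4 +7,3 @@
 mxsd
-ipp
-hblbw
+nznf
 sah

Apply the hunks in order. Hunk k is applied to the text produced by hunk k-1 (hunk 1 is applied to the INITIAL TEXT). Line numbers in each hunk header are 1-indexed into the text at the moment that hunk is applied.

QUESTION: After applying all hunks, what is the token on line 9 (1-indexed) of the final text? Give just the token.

Hunk 1: at line 1 remove [muqd,irpo] add [msolu,tjamf] -> 9 lines: rwgq pemdr msolu tjamf qeiwj gfl ipp hblbw sah
Hunk 2: at line 1 remove [msolu,tjamf,qeiwj] add [eatq,vzg,rfb] -> 9 lines: rwgq pemdr eatq vzg rfb gfl ipp hblbw sah
Hunk 3: at line 2 remove [vzg,rfb,gfl] add [fpxro,fhakz,mxsd] -> 9 lines: rwgq pemdr eatq fpxro fhakz mxsd ipp hblbw sah
Hunk 4: at line 2 remove [eatq,fpxro] add [krg,ukac,qcxcu] -> 10 lines: rwgq pemdr krg ukac qcxcu fhakz mxsd ipp hblbw sah
Hunk 5: at line 7 remove [ipp,hblbw] add [nznf] -> 9 lines: rwgq pemdr krg ukac qcxcu fhakz mxsd nznf sah
Final line 9: sah

Answer: sah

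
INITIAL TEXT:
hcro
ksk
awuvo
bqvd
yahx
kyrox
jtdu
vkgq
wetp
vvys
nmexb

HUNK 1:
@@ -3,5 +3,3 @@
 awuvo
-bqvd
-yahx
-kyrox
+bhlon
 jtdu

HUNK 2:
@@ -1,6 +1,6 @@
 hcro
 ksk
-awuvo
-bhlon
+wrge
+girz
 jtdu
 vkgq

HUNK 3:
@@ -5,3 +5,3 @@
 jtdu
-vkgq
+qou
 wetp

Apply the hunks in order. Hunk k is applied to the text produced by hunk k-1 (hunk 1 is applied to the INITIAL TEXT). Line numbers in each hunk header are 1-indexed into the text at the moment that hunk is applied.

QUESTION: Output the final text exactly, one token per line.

Answer: hcro
ksk
wrge
girz
jtdu
qou
wetp
vvys
nmexb

Derivation:
Hunk 1: at line 3 remove [bqvd,yahx,kyrox] add [bhlon] -> 9 lines: hcro ksk awuvo bhlon jtdu vkgq wetp vvys nmexb
Hunk 2: at line 1 remove [awuvo,bhlon] add [wrge,girz] -> 9 lines: hcro ksk wrge girz jtdu vkgq wetp vvys nmexb
Hunk 3: at line 5 remove [vkgq] add [qou] -> 9 lines: hcro ksk wrge girz jtdu qou wetp vvys nmexb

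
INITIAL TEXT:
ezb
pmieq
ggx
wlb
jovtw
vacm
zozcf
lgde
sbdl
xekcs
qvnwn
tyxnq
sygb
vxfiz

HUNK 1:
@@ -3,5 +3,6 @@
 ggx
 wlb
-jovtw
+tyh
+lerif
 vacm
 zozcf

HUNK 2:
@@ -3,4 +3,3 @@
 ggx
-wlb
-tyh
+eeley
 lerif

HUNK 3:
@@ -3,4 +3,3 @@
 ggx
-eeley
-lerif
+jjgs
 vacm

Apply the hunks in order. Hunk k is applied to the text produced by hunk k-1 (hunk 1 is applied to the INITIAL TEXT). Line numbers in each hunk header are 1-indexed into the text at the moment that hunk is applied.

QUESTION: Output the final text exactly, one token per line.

Hunk 1: at line 3 remove [jovtw] add [tyh,lerif] -> 15 lines: ezb pmieq ggx wlb tyh lerif vacm zozcf lgde sbdl xekcs qvnwn tyxnq sygb vxfiz
Hunk 2: at line 3 remove [wlb,tyh] add [eeley] -> 14 lines: ezb pmieq ggx eeley lerif vacm zozcf lgde sbdl xekcs qvnwn tyxnq sygb vxfiz
Hunk 3: at line 3 remove [eeley,lerif] add [jjgs] -> 13 lines: ezb pmieq ggx jjgs vacm zozcf lgde sbdl xekcs qvnwn tyxnq sygb vxfiz

Answer: ezb
pmieq
ggx
jjgs
vacm
zozcf
lgde
sbdl
xekcs
qvnwn
tyxnq
sygb
vxfiz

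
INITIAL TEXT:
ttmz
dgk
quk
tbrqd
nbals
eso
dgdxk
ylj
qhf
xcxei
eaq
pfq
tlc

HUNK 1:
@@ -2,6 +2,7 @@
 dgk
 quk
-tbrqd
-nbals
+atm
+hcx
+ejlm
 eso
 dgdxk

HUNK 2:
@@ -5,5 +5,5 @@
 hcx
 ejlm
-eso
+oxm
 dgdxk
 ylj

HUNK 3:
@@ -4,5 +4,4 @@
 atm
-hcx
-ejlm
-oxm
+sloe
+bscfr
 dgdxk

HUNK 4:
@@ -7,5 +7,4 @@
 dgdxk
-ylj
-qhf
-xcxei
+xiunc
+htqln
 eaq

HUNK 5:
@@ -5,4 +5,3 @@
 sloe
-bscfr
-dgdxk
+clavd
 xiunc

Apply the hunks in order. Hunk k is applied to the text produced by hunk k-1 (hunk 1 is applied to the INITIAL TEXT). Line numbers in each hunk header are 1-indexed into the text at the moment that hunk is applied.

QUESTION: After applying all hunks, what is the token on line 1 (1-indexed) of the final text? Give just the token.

Hunk 1: at line 2 remove [tbrqd,nbals] add [atm,hcx,ejlm] -> 14 lines: ttmz dgk quk atm hcx ejlm eso dgdxk ylj qhf xcxei eaq pfq tlc
Hunk 2: at line 5 remove [eso] add [oxm] -> 14 lines: ttmz dgk quk atm hcx ejlm oxm dgdxk ylj qhf xcxei eaq pfq tlc
Hunk 3: at line 4 remove [hcx,ejlm,oxm] add [sloe,bscfr] -> 13 lines: ttmz dgk quk atm sloe bscfr dgdxk ylj qhf xcxei eaq pfq tlc
Hunk 4: at line 7 remove [ylj,qhf,xcxei] add [xiunc,htqln] -> 12 lines: ttmz dgk quk atm sloe bscfr dgdxk xiunc htqln eaq pfq tlc
Hunk 5: at line 5 remove [bscfr,dgdxk] add [clavd] -> 11 lines: ttmz dgk quk atm sloe clavd xiunc htqln eaq pfq tlc
Final line 1: ttmz

Answer: ttmz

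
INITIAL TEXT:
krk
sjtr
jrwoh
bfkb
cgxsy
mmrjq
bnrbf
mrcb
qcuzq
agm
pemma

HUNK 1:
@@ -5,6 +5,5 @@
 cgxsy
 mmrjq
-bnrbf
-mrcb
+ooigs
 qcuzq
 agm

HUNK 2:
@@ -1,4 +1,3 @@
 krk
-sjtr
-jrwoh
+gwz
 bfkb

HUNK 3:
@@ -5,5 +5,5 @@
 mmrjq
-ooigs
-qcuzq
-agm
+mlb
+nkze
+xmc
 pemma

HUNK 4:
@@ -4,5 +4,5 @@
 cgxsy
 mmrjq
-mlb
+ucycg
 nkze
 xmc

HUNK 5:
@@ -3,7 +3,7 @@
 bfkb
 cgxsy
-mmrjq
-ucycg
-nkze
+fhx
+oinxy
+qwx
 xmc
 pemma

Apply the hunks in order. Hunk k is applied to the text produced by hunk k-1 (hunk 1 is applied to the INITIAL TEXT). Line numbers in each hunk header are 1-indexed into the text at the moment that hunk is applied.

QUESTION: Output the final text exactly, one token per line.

Hunk 1: at line 5 remove [bnrbf,mrcb] add [ooigs] -> 10 lines: krk sjtr jrwoh bfkb cgxsy mmrjq ooigs qcuzq agm pemma
Hunk 2: at line 1 remove [sjtr,jrwoh] add [gwz] -> 9 lines: krk gwz bfkb cgxsy mmrjq ooigs qcuzq agm pemma
Hunk 3: at line 5 remove [ooigs,qcuzq,agm] add [mlb,nkze,xmc] -> 9 lines: krk gwz bfkb cgxsy mmrjq mlb nkze xmc pemma
Hunk 4: at line 4 remove [mlb] add [ucycg] -> 9 lines: krk gwz bfkb cgxsy mmrjq ucycg nkze xmc pemma
Hunk 5: at line 3 remove [mmrjq,ucycg,nkze] add [fhx,oinxy,qwx] -> 9 lines: krk gwz bfkb cgxsy fhx oinxy qwx xmc pemma

Answer: krk
gwz
bfkb
cgxsy
fhx
oinxy
qwx
xmc
pemma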